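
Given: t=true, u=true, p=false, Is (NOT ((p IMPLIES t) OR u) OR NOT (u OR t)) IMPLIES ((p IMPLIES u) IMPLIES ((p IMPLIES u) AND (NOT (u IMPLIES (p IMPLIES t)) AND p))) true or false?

p IMPLIES t = false IMPLIES true = true
(p IMPLIES t) OR u = true OR true = true
NOT ((p IMPLIES t) OR u) = NOT true = false
u OR t = true OR true = true
NOT (u OR t) = NOT true = false
NOT ((p IMPLIES t) OR u) OR NOT (u OR t) = false OR false = false
p IMPLIES u = false IMPLIES true = true
p IMPLIES u = false IMPLIES true = true
p IMPLIES t = false IMPLIES true = true
u IMPLIES (p IMPLIES t) = true IMPLIES true = true
NOT (u IMPLIES (p IMPLIES t)) = NOT true = false
NOT (u IMPLIES (p IMPLIES t)) AND p = false AND false = false
(p IMPLIES u) AND (NOT (u IMPLIES (p IMPLIES t)) AND p) = true AND false = false
(p IMPLIES u) IMPLIES ((p IMPLIES u) AND (NOT (u IMPLIES (p IMPLIES t)) AND p)) = true IMPLIES false = false
(NOT ((p IMPLIES t) OR u) OR NOT (u OR t)) IMPLIES ((p IMPLIES u) IMPLIES ((p IMPLIES u) AND (NOT (u IMPLIES (p IMPLIES t)) AND p))) = false IMPLIES false = true

true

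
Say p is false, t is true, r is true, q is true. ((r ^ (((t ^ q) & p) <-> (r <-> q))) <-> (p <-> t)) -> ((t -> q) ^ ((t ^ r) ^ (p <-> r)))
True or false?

True

Substituting p=False, t=True, r=True, q=True:
t ^ q = True ^ True = False
(t ^ q) & p = False & False = False
r <-> q = True <-> True = True
((t ^ q) & p) <-> (r <-> q) = False <-> True = False
r ^ (((t ^ q) & p) <-> (r <-> q)) = True ^ False = True
p <-> t = False <-> True = False
(r ^ (((t ^ q) & p) <-> (r <-> q))) <-> (p <-> t) = True <-> False = False
t -> q = True -> True = True
t ^ r = True ^ True = False
p <-> r = False <-> True = False
(t ^ r) ^ (p <-> r) = False ^ False = False
(t -> q) ^ ((t ^ r) ^ (p <-> r)) = True ^ False = True
((r ^ (((t ^ q) & p) <-> (r <-> q))) <-> (p <-> t)) -> ((t -> q) ^ ((t ^ r) ^ (p <-> r))) = False -> True = True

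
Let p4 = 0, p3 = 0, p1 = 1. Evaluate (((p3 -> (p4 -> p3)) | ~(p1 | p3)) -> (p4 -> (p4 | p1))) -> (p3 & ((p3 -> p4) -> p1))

Substituting p4=0, p3=0, p1=1:
p4 -> p3 = 0 -> 0 = 1
p3 -> (p4 -> p3) = 0 -> 1 = 1
p1 | p3 = 1 | 0 = 1
~(p1 | p3) = ~1 = 0
(p3 -> (p4 -> p3)) | ~(p1 | p3) = 1 | 0 = 1
p4 | p1 = 0 | 1 = 1
p4 -> (p4 | p1) = 0 -> 1 = 1
((p3 -> (p4 -> p3)) | ~(p1 | p3)) -> (p4 -> (p4 | p1)) = 1 -> 1 = 1
p3 -> p4 = 0 -> 0 = 1
(p3 -> p4) -> p1 = 1 -> 1 = 1
p3 & ((p3 -> p4) -> p1) = 0 & 1 = 0
(((p3 -> (p4 -> p3)) | ~(p1 | p3)) -> (p4 -> (p4 | p1))) -> (p3 & ((p3 -> p4) -> p1)) = 1 -> 0 = 0

0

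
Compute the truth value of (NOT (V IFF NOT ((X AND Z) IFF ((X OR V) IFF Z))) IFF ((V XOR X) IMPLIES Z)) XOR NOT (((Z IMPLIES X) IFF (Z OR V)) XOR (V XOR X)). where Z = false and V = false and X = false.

Substituting Z=false, V=false, X=false:
X AND Z = false AND false = false
X OR V = false OR false = false
(X OR V) IFF Z = false IFF false = true
(X AND Z) IFF ((X OR V) IFF Z) = false IFF true = false
NOT ((X AND Z) IFF ((X OR V) IFF Z)) = NOT false = true
V IFF NOT ((X AND Z) IFF ((X OR V) IFF Z)) = false IFF true = false
NOT (V IFF NOT ((X AND Z) IFF ((X OR V) IFF Z))) = NOT false = true
V XOR X = false XOR false = false
(V XOR X) IMPLIES Z = false IMPLIES false = true
NOT (V IFF NOT ((X AND Z) IFF ((X OR V) IFF Z))) IFF ((V XOR X) IMPLIES Z) = true IFF true = true
Z IMPLIES X = false IMPLIES false = true
Z OR V = false OR false = false
(Z IMPLIES X) IFF (Z OR V) = true IFF false = false
V XOR X = false XOR false = false
((Z IMPLIES X) IFF (Z OR V)) XOR (V XOR X) = false XOR false = false
NOT (((Z IMPLIES X) IFF (Z OR V)) XOR (V XOR X)) = NOT false = true
(NOT (V IFF NOT ((X AND Z) IFF ((X OR V) IFF Z))) IFF ((V XOR X) IMPLIES Z)) XOR NOT (((Z IMPLIES X) IFF (Z OR V)) XOR (V XOR X)) = true XOR true = false

false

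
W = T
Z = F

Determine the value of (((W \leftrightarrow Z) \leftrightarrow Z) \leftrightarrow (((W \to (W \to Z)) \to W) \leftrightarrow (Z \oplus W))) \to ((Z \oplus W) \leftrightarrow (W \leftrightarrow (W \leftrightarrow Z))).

W \leftrightarrow Z = T \leftrightarrow F = F
(W \leftrightarrow Z) \leftrightarrow Z = F \leftrightarrow F = T
W \to Z = T \to F = F
W \to (W \to Z) = T \to F = F
(W \to (W \to Z)) \to W = F \to T = T
Z \oplus W = F \oplus T = T
((W \to (W \to Z)) \to W) \leftrightarrow (Z \oplus W) = T \leftrightarrow T = T
((W \leftrightarrow Z) \leftrightarrow Z) \leftrightarrow (((W \to (W \to Z)) \to W) \leftrightarrow (Z \oplus W)) = T \leftrightarrow T = T
Z \oplus W = F \oplus T = T
W \leftrightarrow Z = T \leftrightarrow F = F
W \leftrightarrow (W \leftrightarrow Z) = T \leftrightarrow F = F
(Z \oplus W) \leftrightarrow (W \leftrightarrow (W \leftrightarrow Z)) = T \leftrightarrow F = F
(((W \leftrightarrow Z) \leftrightarrow Z) \leftrightarrow (((W \to (W \to Z)) \to W) \leftrightarrow (Z \oplus W))) \to ((Z \oplus W) \leftrightarrow (W \leftrightarrow (W \leftrightarrow Z))) = T \to F = F

F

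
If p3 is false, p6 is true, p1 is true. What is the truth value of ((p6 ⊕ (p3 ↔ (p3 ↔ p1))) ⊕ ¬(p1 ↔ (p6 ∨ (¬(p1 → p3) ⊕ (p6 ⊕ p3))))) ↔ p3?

Substituting p3=F, p6=T, p1=T:
p3 ↔ p1 = F ↔ T = F
p3 ↔ (p3 ↔ p1) = F ↔ F = T
p6 ⊕ (p3 ↔ (p3 ↔ p1)) = T ⊕ T = F
p1 → p3 = T → F = F
¬(p1 → p3) = ¬F = T
p6 ⊕ p3 = T ⊕ F = T
¬(p1 → p3) ⊕ (p6 ⊕ p3) = T ⊕ T = F
p6 ∨ (¬(p1 → p3) ⊕ (p6 ⊕ p3)) = T ∨ F = T
p1 ↔ (p6 ∨ (¬(p1 → p3) ⊕ (p6 ⊕ p3))) = T ↔ T = T
¬(p1 ↔ (p6 ∨ (¬(p1 → p3) ⊕ (p6 ⊕ p3)))) = ¬T = F
(p6 ⊕ (p3 ↔ (p3 ↔ p1))) ⊕ ¬(p1 ↔ (p6 ∨ (¬(p1 → p3) ⊕ (p6 ⊕ p3)))) = F ⊕ F = F
((p6 ⊕ (p3 ↔ (p3 ↔ p1))) ⊕ ¬(p1 ↔ (p6 ∨ (¬(p1 → p3) ⊕ (p6 ⊕ p3))))) ↔ p3 = F ↔ F = T

T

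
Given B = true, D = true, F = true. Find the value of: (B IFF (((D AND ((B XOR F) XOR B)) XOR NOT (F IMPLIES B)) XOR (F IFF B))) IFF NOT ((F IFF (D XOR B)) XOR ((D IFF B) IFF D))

B XOR F = true XOR true = false
(B XOR F) XOR B = false XOR true = true
D AND ((B XOR F) XOR B) = true AND true = true
F IMPLIES B = true IMPLIES true = true
NOT (F IMPLIES B) = NOT true = false
(D AND ((B XOR F) XOR B)) XOR NOT (F IMPLIES B) = true XOR false = true
F IFF B = true IFF true = true
((D AND ((B XOR F) XOR B)) XOR NOT (F IMPLIES B)) XOR (F IFF B) = true XOR true = false
B IFF (((D AND ((B XOR F) XOR B)) XOR NOT (F IMPLIES B)) XOR (F IFF B)) = true IFF false = false
D XOR B = true XOR true = false
F IFF (D XOR B) = true IFF false = false
D IFF B = true IFF true = true
(D IFF B) IFF D = true IFF true = true
(F IFF (D XOR B)) XOR ((D IFF B) IFF D) = false XOR true = true
NOT ((F IFF (D XOR B)) XOR ((D IFF B) IFF D)) = NOT true = false
(B IFF (((D AND ((B XOR F) XOR B)) XOR NOT (F IMPLIES B)) XOR (F IFF B))) IFF NOT ((F IFF (D XOR B)) XOR ((D IFF B) IFF D)) = false IFF false = true

true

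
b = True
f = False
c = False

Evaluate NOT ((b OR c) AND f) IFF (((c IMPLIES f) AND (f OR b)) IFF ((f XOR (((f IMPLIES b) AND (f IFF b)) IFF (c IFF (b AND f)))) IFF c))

b OR c = True OR False = True
(b OR c) AND f = True AND False = False
NOT ((b OR c) AND f) = NOT False = True
c IMPLIES f = False IMPLIES False = True
f OR b = False OR True = True
(c IMPLIES f) AND (f OR b) = True AND True = True
f IMPLIES b = False IMPLIES True = True
f IFF b = False IFF True = False
(f IMPLIES b) AND (f IFF b) = True AND False = False
b AND f = True AND False = False
c IFF (b AND f) = False IFF False = True
((f IMPLIES b) AND (f IFF b)) IFF (c IFF (b AND f)) = False IFF True = False
f XOR (((f IMPLIES b) AND (f IFF b)) IFF (c IFF (b AND f))) = False XOR False = False
(f XOR (((f IMPLIES b) AND (f IFF b)) IFF (c IFF (b AND f)))) IFF c = False IFF False = True
((c IMPLIES f) AND (f OR b)) IFF ((f XOR (((f IMPLIES b) AND (f IFF b)) IFF (c IFF (b AND f)))) IFF c) = True IFF True = True
NOT ((b OR c) AND f) IFF (((c IMPLIES f) AND (f OR b)) IFF ((f XOR (((f IMPLIES b) AND (f IFF b)) IFF (c IFF (b AND f)))) IFF c)) = True IFF True = True

True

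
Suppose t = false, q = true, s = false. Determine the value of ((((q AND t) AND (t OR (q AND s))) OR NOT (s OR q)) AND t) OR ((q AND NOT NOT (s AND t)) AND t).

q AND t = true AND false = false
q AND s = true AND false = false
t OR (q AND s) = false OR false = false
(q AND t) AND (t OR (q AND s)) = false AND false = false
s OR q = false OR true = true
NOT (s OR q) = NOT true = false
((q AND t) AND (t OR (q AND s))) OR NOT (s OR q) = false OR false = false
(((q AND t) AND (t OR (q AND s))) OR NOT (s OR q)) AND t = false AND false = false
s AND t = false AND false = false
NOT (s AND t) = NOT false = true
NOT NOT (s AND t) = NOT true = false
q AND NOT NOT (s AND t) = true AND false = false
(q AND NOT NOT (s AND t)) AND t = false AND false = false
((((q AND t) AND (t OR (q AND s))) OR NOT (s OR q)) AND t) OR ((q AND NOT NOT (s AND t)) AND t) = false OR false = false

false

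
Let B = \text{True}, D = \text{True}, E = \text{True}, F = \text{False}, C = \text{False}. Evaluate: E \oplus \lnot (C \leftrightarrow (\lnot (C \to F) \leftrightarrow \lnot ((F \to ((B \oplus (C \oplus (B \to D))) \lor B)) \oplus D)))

C \to F = \text{False} \to \text{False} = \text{True}
\lnot (C \to F) = \lnot \text{True} = \text{False}
B \to D = \text{True} \to \text{True} = \text{True}
C \oplus (B \to D) = \text{False} \oplus \text{True} = \text{True}
B \oplus (C \oplus (B \to D)) = \text{True} \oplus \text{True} = \text{False}
(B \oplus (C \oplus (B \to D))) \lor B = \text{False} \lor \text{True} = \text{True}
F \to ((B \oplus (C \oplus (B \to D))) \lor B) = \text{False} \to \text{True} = \text{True}
(F \to ((B \oplus (C \oplus (B \to D))) \lor B)) \oplus D = \text{True} \oplus \text{True} = \text{False}
\lnot ((F \to ((B \oplus (C \oplus (B \to D))) \lor B)) \oplus D) = \lnot \text{False} = \text{True}
\lnot (C \to F) \leftrightarrow \lnot ((F \to ((B \oplus (C \oplus (B \to D))) \lor B)) \oplus D) = \text{False} \leftrightarrow \text{True} = \text{False}
C \leftrightarrow (\lnot (C \to F) \leftrightarrow \lnot ((F \to ((B \oplus (C \oplus (B \to D))) \lor B)) \oplus D)) = \text{False} \leftrightarrow \text{False} = \text{True}
\lnot (C \leftrightarrow (\lnot (C \to F) \leftrightarrow \lnot ((F \to ((B \oplus (C \oplus (B \to D))) \lor B)) \oplus D))) = \lnot \text{True} = \text{False}
E \oplus \lnot (C \leftrightarrow (\lnot (C \to F) \leftrightarrow \lnot ((F \to ((B \oplus (C \oplus (B \to D))) \lor B)) \oplus D))) = \text{True} \oplus \text{False} = \text{True}

\text{True}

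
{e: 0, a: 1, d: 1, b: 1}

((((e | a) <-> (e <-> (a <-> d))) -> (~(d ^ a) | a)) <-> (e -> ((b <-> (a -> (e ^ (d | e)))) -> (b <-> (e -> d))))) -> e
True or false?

e | a = 0 | 1 = 1
a <-> d = 1 <-> 1 = 1
e <-> (a <-> d) = 0 <-> 1 = 0
(e | a) <-> (e <-> (a <-> d)) = 1 <-> 0 = 0
d ^ a = 1 ^ 1 = 0
~(d ^ a) = ~0 = 1
~(d ^ a) | a = 1 | 1 = 1
((e | a) <-> (e <-> (a <-> d))) -> (~(d ^ a) | a) = 0 -> 1 = 1
d | e = 1 | 0 = 1
e ^ (d | e) = 0 ^ 1 = 1
a -> (e ^ (d | e)) = 1 -> 1 = 1
b <-> (a -> (e ^ (d | e))) = 1 <-> 1 = 1
e -> d = 0 -> 1 = 1
b <-> (e -> d) = 1 <-> 1 = 1
(b <-> (a -> (e ^ (d | e)))) -> (b <-> (e -> d)) = 1 -> 1 = 1
e -> ((b <-> (a -> (e ^ (d | e)))) -> (b <-> (e -> d))) = 0 -> 1 = 1
(((e | a) <-> (e <-> (a <-> d))) -> (~(d ^ a) | a)) <-> (e -> ((b <-> (a -> (e ^ (d | e)))) -> (b <-> (e -> d)))) = 1 <-> 1 = 1
((((e | a) <-> (e <-> (a <-> d))) -> (~(d ^ a) | a)) <-> (e -> ((b <-> (a -> (e ^ (d | e)))) -> (b <-> (e -> d))))) -> e = 1 -> 0 = 0

0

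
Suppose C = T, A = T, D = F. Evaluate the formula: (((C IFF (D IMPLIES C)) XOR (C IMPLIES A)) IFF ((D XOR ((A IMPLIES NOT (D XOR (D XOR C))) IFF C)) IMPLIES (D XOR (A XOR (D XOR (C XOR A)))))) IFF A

D IMPLIES C = F IMPLIES T = T
C IFF (D IMPLIES C) = T IFF T = T
C IMPLIES A = T IMPLIES T = T
(C IFF (D IMPLIES C)) XOR (C IMPLIES A) = T XOR T = F
D XOR C = F XOR T = T
D XOR (D XOR C) = F XOR T = T
NOT (D XOR (D XOR C)) = NOT T = F
A IMPLIES NOT (D XOR (D XOR C)) = T IMPLIES F = F
(A IMPLIES NOT (D XOR (D XOR C))) IFF C = F IFF T = F
D XOR ((A IMPLIES NOT (D XOR (D XOR C))) IFF C) = F XOR F = F
C XOR A = T XOR T = F
D XOR (C XOR A) = F XOR F = F
A XOR (D XOR (C XOR A)) = T XOR F = T
D XOR (A XOR (D XOR (C XOR A))) = F XOR T = T
(D XOR ((A IMPLIES NOT (D XOR (D XOR C))) IFF C)) IMPLIES (D XOR (A XOR (D XOR (C XOR A)))) = F IMPLIES T = T
((C IFF (D IMPLIES C)) XOR (C IMPLIES A)) IFF ((D XOR ((A IMPLIES NOT (D XOR (D XOR C))) IFF C)) IMPLIES (D XOR (A XOR (D XOR (C XOR A))))) = F IFF T = F
(((C IFF (D IMPLIES C)) XOR (C IMPLIES A)) IFF ((D XOR ((A IMPLIES NOT (D XOR (D XOR C))) IFF C)) IMPLIES (D XOR (A XOR (D XOR (C XOR A)))))) IFF A = F IFF T = F

F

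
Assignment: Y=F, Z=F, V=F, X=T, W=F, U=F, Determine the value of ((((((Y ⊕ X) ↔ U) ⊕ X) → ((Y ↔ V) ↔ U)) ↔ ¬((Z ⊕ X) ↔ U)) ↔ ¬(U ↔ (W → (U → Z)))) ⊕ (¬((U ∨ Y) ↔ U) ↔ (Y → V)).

Substituting Y=F, Z=F, V=F, X=T, W=F, U=F:
Y ⊕ X = F ⊕ T = T
(Y ⊕ X) ↔ U = T ↔ F = F
((Y ⊕ X) ↔ U) ⊕ X = F ⊕ T = T
Y ↔ V = F ↔ F = T
(Y ↔ V) ↔ U = T ↔ F = F
(((Y ⊕ X) ↔ U) ⊕ X) → ((Y ↔ V) ↔ U) = T → F = F
Z ⊕ X = F ⊕ T = T
(Z ⊕ X) ↔ U = T ↔ F = F
¬((Z ⊕ X) ↔ U) = ¬F = T
((((Y ⊕ X) ↔ U) ⊕ X) → ((Y ↔ V) ↔ U)) ↔ ¬((Z ⊕ X) ↔ U) = F ↔ T = F
U → Z = F → F = T
W → (U → Z) = F → T = T
U ↔ (W → (U → Z)) = F ↔ T = F
¬(U ↔ (W → (U → Z))) = ¬F = T
(((((Y ⊕ X) ↔ U) ⊕ X) → ((Y ↔ V) ↔ U)) ↔ ¬((Z ⊕ X) ↔ U)) ↔ ¬(U ↔ (W → (U → Z))) = F ↔ T = F
U ∨ Y = F ∨ F = F
(U ∨ Y) ↔ U = F ↔ F = T
¬((U ∨ Y) ↔ U) = ¬T = F
Y → V = F → F = T
¬((U ∨ Y) ↔ U) ↔ (Y → V) = F ↔ T = F
((((((Y ⊕ X) ↔ U) ⊕ X) → ((Y ↔ V) ↔ U)) ↔ ¬((Z ⊕ X) ↔ U)) ↔ ¬(U ↔ (W → (U → Z)))) ⊕ (¬((U ∨ Y) ↔ U) ↔ (Y → V)) = F ⊕ F = F

F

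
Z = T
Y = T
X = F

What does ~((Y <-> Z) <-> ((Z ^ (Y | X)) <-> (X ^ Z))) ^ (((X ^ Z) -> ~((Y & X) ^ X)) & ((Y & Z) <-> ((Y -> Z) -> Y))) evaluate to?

Y <-> Z = T <-> T = T
Y | X = T | F = T
Z ^ (Y | X) = T ^ T = F
X ^ Z = F ^ T = T
(Z ^ (Y | X)) <-> (X ^ Z) = F <-> T = F
(Y <-> Z) <-> ((Z ^ (Y | X)) <-> (X ^ Z)) = T <-> F = F
~((Y <-> Z) <-> ((Z ^ (Y | X)) <-> (X ^ Z))) = ~F = T
X ^ Z = F ^ T = T
Y & X = T & F = F
(Y & X) ^ X = F ^ F = F
~((Y & X) ^ X) = ~F = T
(X ^ Z) -> ~((Y & X) ^ X) = T -> T = T
Y & Z = T & T = T
Y -> Z = T -> T = T
(Y -> Z) -> Y = T -> T = T
(Y & Z) <-> ((Y -> Z) -> Y) = T <-> T = T
((X ^ Z) -> ~((Y & X) ^ X)) & ((Y & Z) <-> ((Y -> Z) -> Y)) = T & T = T
~((Y <-> Z) <-> ((Z ^ (Y | X)) <-> (X ^ Z))) ^ (((X ^ Z) -> ~((Y & X) ^ X)) & ((Y & Z) <-> ((Y -> Z) -> Y))) = T ^ T = F

F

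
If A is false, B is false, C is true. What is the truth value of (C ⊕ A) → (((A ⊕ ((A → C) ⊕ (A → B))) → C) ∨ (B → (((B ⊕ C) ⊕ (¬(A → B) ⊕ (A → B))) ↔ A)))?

True

C ⊕ A = True ⊕ False = True
A → C = False → True = True
A → B = False → False = True
(A → C) ⊕ (A → B) = True ⊕ True = False
A ⊕ ((A → C) ⊕ (A → B)) = False ⊕ False = False
(A ⊕ ((A → C) ⊕ (A → B))) → C = False → True = True
B ⊕ C = False ⊕ True = True
A → B = False → False = True
¬(A → B) = ¬True = False
A → B = False → False = True
¬(A → B) ⊕ (A → B) = False ⊕ True = True
(B ⊕ C) ⊕ (¬(A → B) ⊕ (A → B)) = True ⊕ True = False
((B ⊕ C) ⊕ (¬(A → B) ⊕ (A → B))) ↔ A = False ↔ False = True
B → (((B ⊕ C) ⊕ (¬(A → B) ⊕ (A → B))) ↔ A) = False → True = True
((A ⊕ ((A → C) ⊕ (A → B))) → C) ∨ (B → (((B ⊕ C) ⊕ (¬(A → B) ⊕ (A → B))) ↔ A)) = True ∨ True = True
(C ⊕ A) → (((A ⊕ ((A → C) ⊕ (A → B))) → C) ∨ (B → (((B ⊕ C) ⊕ (¬(A → B) ⊕ (A → B))) ↔ A))) = True → True = True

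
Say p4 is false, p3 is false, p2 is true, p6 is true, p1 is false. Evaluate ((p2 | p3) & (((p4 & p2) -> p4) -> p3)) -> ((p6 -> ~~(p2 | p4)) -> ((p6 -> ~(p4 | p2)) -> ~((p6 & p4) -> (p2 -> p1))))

T

Substituting p4=F, p3=F, p2=T, p6=T, p1=F:
p2 | p3 = T | F = T
p4 & p2 = F & T = F
(p4 & p2) -> p4 = F -> F = T
((p4 & p2) -> p4) -> p3 = T -> F = F
(p2 | p3) & (((p4 & p2) -> p4) -> p3) = T & F = F
p2 | p4 = T | F = T
~(p2 | p4) = ~T = F
~~(p2 | p4) = ~F = T
p6 -> ~~(p2 | p4) = T -> T = T
p4 | p2 = F | T = T
~(p4 | p2) = ~T = F
p6 -> ~(p4 | p2) = T -> F = F
p6 & p4 = T & F = F
p2 -> p1 = T -> F = F
(p6 & p4) -> (p2 -> p1) = F -> F = T
~((p6 & p4) -> (p2 -> p1)) = ~T = F
(p6 -> ~(p4 | p2)) -> ~((p6 & p4) -> (p2 -> p1)) = F -> F = T
(p6 -> ~~(p2 | p4)) -> ((p6 -> ~(p4 | p2)) -> ~((p6 & p4) -> (p2 -> p1))) = T -> T = T
((p2 | p3) & (((p4 & p2) -> p4) -> p3)) -> ((p6 -> ~~(p2 | p4)) -> ((p6 -> ~(p4 | p2)) -> ~((p6 & p4) -> (p2 -> p1)))) = F -> T = T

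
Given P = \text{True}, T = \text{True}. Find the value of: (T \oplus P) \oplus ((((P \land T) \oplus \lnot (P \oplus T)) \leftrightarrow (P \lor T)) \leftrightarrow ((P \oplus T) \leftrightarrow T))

\text{True}

T \oplus P = \text{True} \oplus \text{True} = \text{False}
P \land T = \text{True} \land \text{True} = \text{True}
P \oplus T = \text{True} \oplus \text{True} = \text{False}
\lnot (P \oplus T) = \lnot \text{False} = \text{True}
(P \land T) \oplus \lnot (P \oplus T) = \text{True} \oplus \text{True} = \text{False}
P \lor T = \text{True} \lor \text{True} = \text{True}
((P \land T) \oplus \lnot (P \oplus T)) \leftrightarrow (P \lor T) = \text{False} \leftrightarrow \text{True} = \text{False}
P \oplus T = \text{True} \oplus \text{True} = \text{False}
(P \oplus T) \leftrightarrow T = \text{False} \leftrightarrow \text{True} = \text{False}
(((P \land T) \oplus \lnot (P \oplus T)) \leftrightarrow (P \lor T)) \leftrightarrow ((P \oplus T) \leftrightarrow T) = \text{False} \leftrightarrow \text{False} = \text{True}
(T \oplus P) \oplus ((((P \land T) \oplus \lnot (P \oplus T)) \leftrightarrow (P \lor T)) \leftrightarrow ((P \oplus T) \leftrightarrow T)) = \text{False} \oplus \text{True} = \text{True}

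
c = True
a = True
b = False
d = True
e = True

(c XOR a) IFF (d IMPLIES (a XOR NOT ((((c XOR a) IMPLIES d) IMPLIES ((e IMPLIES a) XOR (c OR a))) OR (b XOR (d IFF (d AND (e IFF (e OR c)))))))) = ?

c XOR a = True XOR True = False
c XOR a = True XOR True = False
(c XOR a) IMPLIES d = False IMPLIES True = True
e IMPLIES a = True IMPLIES True = True
c OR a = True OR True = True
(e IMPLIES a) XOR (c OR a) = True XOR True = False
((c XOR a) IMPLIES d) IMPLIES ((e IMPLIES a) XOR (c OR a)) = True IMPLIES False = False
e OR c = True OR True = True
e IFF (e OR c) = True IFF True = True
d AND (e IFF (e OR c)) = True AND True = True
d IFF (d AND (e IFF (e OR c))) = True IFF True = True
b XOR (d IFF (d AND (e IFF (e OR c)))) = False XOR True = True
(((c XOR a) IMPLIES d) IMPLIES ((e IMPLIES a) XOR (c OR a))) OR (b XOR (d IFF (d AND (e IFF (e OR c))))) = False OR True = True
NOT ((((c XOR a) IMPLIES d) IMPLIES ((e IMPLIES a) XOR (c OR a))) OR (b XOR (d IFF (d AND (e IFF (e OR c)))))) = NOT True = False
a XOR NOT ((((c XOR a) IMPLIES d) IMPLIES ((e IMPLIES a) XOR (c OR a))) OR (b XOR (d IFF (d AND (e IFF (e OR c)))))) = True XOR False = True
d IMPLIES (a XOR NOT ((((c XOR a) IMPLIES d) IMPLIES ((e IMPLIES a) XOR (c OR a))) OR (b XOR (d IFF (d AND (e IFF (e OR c))))))) = True IMPLIES True = True
(c XOR a) IFF (d IMPLIES (a XOR NOT ((((c XOR a) IMPLIES d) IMPLIES ((e IMPLIES a) XOR (c OR a))) OR (b XOR (d IFF (d AND (e IFF (e OR c)))))))) = False IFF True = False

False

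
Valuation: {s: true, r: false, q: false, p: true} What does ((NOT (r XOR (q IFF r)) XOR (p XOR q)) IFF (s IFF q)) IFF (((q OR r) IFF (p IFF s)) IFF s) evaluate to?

Substituting s=true, r=false, q=false, p=true:
q IFF r = false IFF false = true
r XOR (q IFF r) = false XOR true = true
NOT (r XOR (q IFF r)) = NOT true = false
p XOR q = true XOR false = true
NOT (r XOR (q IFF r)) XOR (p XOR q) = false XOR true = true
s IFF q = true IFF false = false
(NOT (r XOR (q IFF r)) XOR (p XOR q)) IFF (s IFF q) = true IFF false = false
q OR r = false OR false = false
p IFF s = true IFF true = true
(q OR r) IFF (p IFF s) = false IFF true = false
((q OR r) IFF (p IFF s)) IFF s = false IFF true = false
((NOT (r XOR (q IFF r)) XOR (p XOR q)) IFF (s IFF q)) IFF (((q OR r) IFF (p IFF s)) IFF s) = false IFF false = true

true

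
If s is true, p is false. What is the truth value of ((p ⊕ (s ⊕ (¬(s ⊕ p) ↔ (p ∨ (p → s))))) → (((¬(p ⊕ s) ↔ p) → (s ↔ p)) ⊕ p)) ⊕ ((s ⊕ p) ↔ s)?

True

Substituting s=True, p=False:
s ⊕ p = True ⊕ False = True
¬(s ⊕ p) = ¬True = False
p → s = False → True = True
p ∨ (p → s) = False ∨ True = True
¬(s ⊕ p) ↔ (p ∨ (p → s)) = False ↔ True = False
s ⊕ (¬(s ⊕ p) ↔ (p ∨ (p → s))) = True ⊕ False = True
p ⊕ (s ⊕ (¬(s ⊕ p) ↔ (p ∨ (p → s)))) = False ⊕ True = True
p ⊕ s = False ⊕ True = True
¬(p ⊕ s) = ¬True = False
¬(p ⊕ s) ↔ p = False ↔ False = True
s ↔ p = True ↔ False = False
(¬(p ⊕ s) ↔ p) → (s ↔ p) = True → False = False
((¬(p ⊕ s) ↔ p) → (s ↔ p)) ⊕ p = False ⊕ False = False
(p ⊕ (s ⊕ (¬(s ⊕ p) ↔ (p ∨ (p → s))))) → (((¬(p ⊕ s) ↔ p) → (s ↔ p)) ⊕ p) = True → False = False
s ⊕ p = True ⊕ False = True
(s ⊕ p) ↔ s = True ↔ True = True
((p ⊕ (s ⊕ (¬(s ⊕ p) ↔ (p ∨ (p → s))))) → (((¬(p ⊕ s) ↔ p) → (s ↔ p)) ⊕ p)) ⊕ ((s ⊕ p) ↔ s) = False ⊕ True = True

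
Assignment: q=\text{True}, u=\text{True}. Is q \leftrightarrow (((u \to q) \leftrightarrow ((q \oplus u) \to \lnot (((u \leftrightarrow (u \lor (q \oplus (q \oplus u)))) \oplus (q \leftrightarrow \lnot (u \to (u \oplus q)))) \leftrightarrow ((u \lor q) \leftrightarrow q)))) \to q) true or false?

Substituting q=\text{True}, u=\text{True}:
u \to q = \text{True} \to \text{True} = \text{True}
q \oplus u = \text{True} \oplus \text{True} = \text{False}
q \oplus u = \text{True} \oplus \text{True} = \text{False}
q \oplus (q \oplus u) = \text{True} \oplus \text{False} = \text{True}
u \lor (q \oplus (q \oplus u)) = \text{True} \lor \text{True} = \text{True}
u \leftrightarrow (u \lor (q \oplus (q \oplus u))) = \text{True} \leftrightarrow \text{True} = \text{True}
u \oplus q = \text{True} \oplus \text{True} = \text{False}
u \to (u \oplus q) = \text{True} \to \text{False} = \text{False}
\lnot (u \to (u \oplus q)) = \lnot \text{False} = \text{True}
q \leftrightarrow \lnot (u \to (u \oplus q)) = \text{True} \leftrightarrow \text{True} = \text{True}
(u \leftrightarrow (u \lor (q \oplus (q \oplus u)))) \oplus (q \leftrightarrow \lnot (u \to (u \oplus q))) = \text{True} \oplus \text{True} = \text{False}
u \lor q = \text{True} \lor \text{True} = \text{True}
(u \lor q) \leftrightarrow q = \text{True} \leftrightarrow \text{True} = \text{True}
((u \leftrightarrow (u \lor (q \oplus (q \oplus u)))) \oplus (q \leftrightarrow \lnot (u \to (u \oplus q)))) \leftrightarrow ((u \lor q) \leftrightarrow q) = \text{False} \leftrightarrow \text{True} = \text{False}
\lnot (((u \leftrightarrow (u \lor (q \oplus (q \oplus u)))) \oplus (q \leftrightarrow \lnot (u \to (u \oplus q)))) \leftrightarrow ((u \lor q) \leftrightarrow q)) = \lnot \text{False} = \text{True}
(q \oplus u) \to \lnot (((u \leftrightarrow (u \lor (q \oplus (q \oplus u)))) \oplus (q \leftrightarrow \lnot (u \to (u \oplus q)))) \leftrightarrow ((u \lor q) \leftrightarrow q)) = \text{False} \to \text{True} = \text{True}
(u \to q) \leftrightarrow ((q \oplus u) \to \lnot (((u \leftrightarrow (u \lor (q \oplus (q \oplus u)))) \oplus (q \leftrightarrow \lnot (u \to (u \oplus q)))) \leftrightarrow ((u \lor q) \leftrightarrow q))) = \text{True} \leftrightarrow \text{True} = \text{True}
((u \to q) \leftrightarrow ((q \oplus u) \to \lnot (((u \leftrightarrow (u \lor (q \oplus (q \oplus u)))) \oplus (q \leftrightarrow \lnot (u \to (u \oplus q)))) \leftrightarrow ((u \lor q) \leftrightarrow q)))) \to q = \text{True} \to \text{True} = \text{True}
q \leftrightarrow (((u \to q) \leftrightarrow ((q \oplus u) \to \lnot (((u \leftrightarrow (u \lor (q \oplus (q \oplus u)))) \oplus (q \leftrightarrow \lnot (u \to (u \oplus q)))) \leftrightarrow ((u \lor q) \leftrightarrow q)))) \to q) = \text{True} \leftrightarrow \text{True} = \text{True}

\text{True}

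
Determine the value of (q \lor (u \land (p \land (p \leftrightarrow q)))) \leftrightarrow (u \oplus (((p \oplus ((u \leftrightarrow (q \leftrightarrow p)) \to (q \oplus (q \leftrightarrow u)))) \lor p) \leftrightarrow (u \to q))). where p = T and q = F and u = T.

p \leftrightarrow q = T \leftrightarrow F = F
p \land (p \leftrightarrow q) = T \land F = F
u \land (p \land (p \leftrightarrow q)) = T \land F = F
q \lor (u \land (p \land (p \leftrightarrow q))) = F \lor F = F
q \leftrightarrow p = F \leftrightarrow T = F
u \leftrightarrow (q \leftrightarrow p) = T \leftrightarrow F = F
q \leftrightarrow u = F \leftrightarrow T = F
q \oplus (q \leftrightarrow u) = F \oplus F = F
(u \leftrightarrow (q \leftrightarrow p)) \to (q \oplus (q \leftrightarrow u)) = F \to F = T
p \oplus ((u \leftrightarrow (q \leftrightarrow p)) \to (q \oplus (q \leftrightarrow u))) = T \oplus T = F
(p \oplus ((u \leftrightarrow (q \leftrightarrow p)) \to (q \oplus (q \leftrightarrow u)))) \lor p = F \lor T = T
u \to q = T \to F = F
((p \oplus ((u \leftrightarrow (q \leftrightarrow p)) \to (q \oplus (q \leftrightarrow u)))) \lor p) \leftrightarrow (u \to q) = T \leftrightarrow F = F
u \oplus (((p \oplus ((u \leftrightarrow (q \leftrightarrow p)) \to (q \oplus (q \leftrightarrow u)))) \lor p) \leftrightarrow (u \to q)) = T \oplus F = T
(q \lor (u \land (p \land (p \leftrightarrow q)))) \leftrightarrow (u \oplus (((p \oplus ((u \leftrightarrow (q \leftrightarrow p)) \to (q \oplus (q \leftrightarrow u)))) \lor p) \leftrightarrow (u \to q))) = F \leftrightarrow T = F

F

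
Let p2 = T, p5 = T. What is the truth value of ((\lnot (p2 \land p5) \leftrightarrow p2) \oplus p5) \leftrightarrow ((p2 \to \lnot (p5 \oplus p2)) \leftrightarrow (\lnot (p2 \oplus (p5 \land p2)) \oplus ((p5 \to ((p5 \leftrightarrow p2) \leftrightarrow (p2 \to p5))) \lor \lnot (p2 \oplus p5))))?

F

Substituting p2=T, p5=T:
p2 \land p5 = T \land T = T
\lnot (p2 \land p5) = \lnot T = F
\lnot (p2 \land p5) \leftrightarrow p2 = F \leftrightarrow T = F
(\lnot (p2 \land p5) \leftrightarrow p2) \oplus p5 = F \oplus T = T
p5 \oplus p2 = T \oplus T = F
\lnot (p5 \oplus p2) = \lnot F = T
p2 \to \lnot (p5 \oplus p2) = T \to T = T
p5 \land p2 = T \land T = T
p2 \oplus (p5 \land p2) = T \oplus T = F
\lnot (p2 \oplus (p5 \land p2)) = \lnot F = T
p5 \leftrightarrow p2 = T \leftrightarrow T = T
p2 \to p5 = T \to T = T
(p5 \leftrightarrow p2) \leftrightarrow (p2 \to p5) = T \leftrightarrow T = T
p5 \to ((p5 \leftrightarrow p2) \leftrightarrow (p2 \to p5)) = T \to T = T
p2 \oplus p5 = T \oplus T = F
\lnot (p2 \oplus p5) = \lnot F = T
(p5 \to ((p5 \leftrightarrow p2) \leftrightarrow (p2 \to p5))) \lor \lnot (p2 \oplus p5) = T \lor T = T
\lnot (p2 \oplus (p5 \land p2)) \oplus ((p5 \to ((p5 \leftrightarrow p2) \leftrightarrow (p2 \to p5))) \lor \lnot (p2 \oplus p5)) = T \oplus T = F
(p2 \to \lnot (p5 \oplus p2)) \leftrightarrow (\lnot (p2 \oplus (p5 \land p2)) \oplus ((p5 \to ((p5 \leftrightarrow p2) \leftrightarrow (p2 \to p5))) \lor \lnot (p2 \oplus p5))) = T \leftrightarrow F = F
((\lnot (p2 \land p5) \leftrightarrow p2) \oplus p5) \leftrightarrow ((p2 \to \lnot (p5 \oplus p2)) \leftrightarrow (\lnot (p2 \oplus (p5 \land p2)) \oplus ((p5 \to ((p5 \leftrightarrow p2) \leftrightarrow (p2 \to p5))) \lor \lnot (p2 \oplus p5)))) = T \leftrightarrow F = F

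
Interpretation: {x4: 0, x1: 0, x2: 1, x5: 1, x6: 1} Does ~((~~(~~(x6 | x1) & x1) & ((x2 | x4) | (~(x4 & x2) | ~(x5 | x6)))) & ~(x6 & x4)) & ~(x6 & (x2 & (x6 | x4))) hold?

0

x6 | x1 = 1 | 0 = 1
~(x6 | x1) = ~1 = 0
~~(x6 | x1) = ~0 = 1
~~(x6 | x1) & x1 = 1 & 0 = 0
~(~~(x6 | x1) & x1) = ~0 = 1
~~(~~(x6 | x1) & x1) = ~1 = 0
x2 | x4 = 1 | 0 = 1
x4 & x2 = 0 & 1 = 0
~(x4 & x2) = ~0 = 1
x5 | x6 = 1 | 1 = 1
~(x5 | x6) = ~1 = 0
~(x4 & x2) | ~(x5 | x6) = 1 | 0 = 1
(x2 | x4) | (~(x4 & x2) | ~(x5 | x6)) = 1 | 1 = 1
~~(~~(x6 | x1) & x1) & ((x2 | x4) | (~(x4 & x2) | ~(x5 | x6))) = 0 & 1 = 0
x6 & x4 = 1 & 0 = 0
~(x6 & x4) = ~0 = 1
(~~(~~(x6 | x1) & x1) & ((x2 | x4) | (~(x4 & x2) | ~(x5 | x6)))) & ~(x6 & x4) = 0 & 1 = 0
~((~~(~~(x6 | x1) & x1) & ((x2 | x4) | (~(x4 & x2) | ~(x5 | x6)))) & ~(x6 & x4)) = ~0 = 1
x6 | x4 = 1 | 0 = 1
x2 & (x6 | x4) = 1 & 1 = 1
x6 & (x2 & (x6 | x4)) = 1 & 1 = 1
~(x6 & (x2 & (x6 | x4))) = ~1 = 0
~((~~(~~(x6 | x1) & x1) & ((x2 | x4) | (~(x4 & x2) | ~(x5 | x6)))) & ~(x6 & x4)) & ~(x6 & (x2 & (x6 | x4))) = 1 & 0 = 0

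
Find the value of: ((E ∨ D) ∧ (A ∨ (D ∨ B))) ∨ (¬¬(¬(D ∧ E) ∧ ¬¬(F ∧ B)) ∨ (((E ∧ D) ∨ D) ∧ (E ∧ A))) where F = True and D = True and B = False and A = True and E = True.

True

Substituting F=True, D=True, B=False, A=True, E=True:
E ∨ D = True ∨ True = True
D ∨ B = True ∨ False = True
A ∨ (D ∨ B) = True ∨ True = True
(E ∨ D) ∧ (A ∨ (D ∨ B)) = True ∧ True = True
D ∧ E = True ∧ True = True
¬(D ∧ E) = ¬True = False
F ∧ B = True ∧ False = False
¬(F ∧ B) = ¬False = True
¬¬(F ∧ B) = ¬True = False
¬(D ∧ E) ∧ ¬¬(F ∧ B) = False ∧ False = False
¬(¬(D ∧ E) ∧ ¬¬(F ∧ B)) = ¬False = True
¬¬(¬(D ∧ E) ∧ ¬¬(F ∧ B)) = ¬True = False
E ∧ D = True ∧ True = True
(E ∧ D) ∨ D = True ∨ True = True
E ∧ A = True ∧ True = True
((E ∧ D) ∨ D) ∧ (E ∧ A) = True ∧ True = True
¬¬(¬(D ∧ E) ∧ ¬¬(F ∧ B)) ∨ (((E ∧ D) ∨ D) ∧ (E ∧ A)) = False ∨ True = True
((E ∨ D) ∧ (A ∨ (D ∨ B))) ∨ (¬¬(¬(D ∧ E) ∧ ¬¬(F ∧ B)) ∨ (((E ∧ D) ∨ D) ∧ (E ∧ A))) = True ∨ True = True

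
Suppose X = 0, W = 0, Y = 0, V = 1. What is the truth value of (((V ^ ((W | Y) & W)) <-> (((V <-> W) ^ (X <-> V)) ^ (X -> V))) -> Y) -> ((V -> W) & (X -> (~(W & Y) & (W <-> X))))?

W | Y = 0 | 0 = 0
(W | Y) & W = 0 & 0 = 0
V ^ ((W | Y) & W) = 1 ^ 0 = 1
V <-> W = 1 <-> 0 = 0
X <-> V = 0 <-> 1 = 0
(V <-> W) ^ (X <-> V) = 0 ^ 0 = 0
X -> V = 0 -> 1 = 1
((V <-> W) ^ (X <-> V)) ^ (X -> V) = 0 ^ 1 = 1
(V ^ ((W | Y) & W)) <-> (((V <-> W) ^ (X <-> V)) ^ (X -> V)) = 1 <-> 1 = 1
((V ^ ((W | Y) & W)) <-> (((V <-> W) ^ (X <-> V)) ^ (X -> V))) -> Y = 1 -> 0 = 0
V -> W = 1 -> 0 = 0
W & Y = 0 & 0 = 0
~(W & Y) = ~0 = 1
W <-> X = 0 <-> 0 = 1
~(W & Y) & (W <-> X) = 1 & 1 = 1
X -> (~(W & Y) & (W <-> X)) = 0 -> 1 = 1
(V -> W) & (X -> (~(W & Y) & (W <-> X))) = 0 & 1 = 0
(((V ^ ((W | Y) & W)) <-> (((V <-> W) ^ (X <-> V)) ^ (X -> V))) -> Y) -> ((V -> W) & (X -> (~(W & Y) & (W <-> X)))) = 0 -> 0 = 1

1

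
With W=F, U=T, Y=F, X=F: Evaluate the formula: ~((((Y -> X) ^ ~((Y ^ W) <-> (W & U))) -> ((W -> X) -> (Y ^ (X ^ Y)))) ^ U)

Y -> X = F -> F = T
Y ^ W = F ^ F = F
W & U = F & T = F
(Y ^ W) <-> (W & U) = F <-> F = T
~((Y ^ W) <-> (W & U)) = ~T = F
(Y -> X) ^ ~((Y ^ W) <-> (W & U)) = T ^ F = T
W -> X = F -> F = T
X ^ Y = F ^ F = F
Y ^ (X ^ Y) = F ^ F = F
(W -> X) -> (Y ^ (X ^ Y)) = T -> F = F
((Y -> X) ^ ~((Y ^ W) <-> (W & U))) -> ((W -> X) -> (Y ^ (X ^ Y))) = T -> F = F
(((Y -> X) ^ ~((Y ^ W) <-> (W & U))) -> ((W -> X) -> (Y ^ (X ^ Y)))) ^ U = F ^ T = T
~((((Y -> X) ^ ~((Y ^ W) <-> (W & U))) -> ((W -> X) -> (Y ^ (X ^ Y)))) ^ U) = ~T = F

F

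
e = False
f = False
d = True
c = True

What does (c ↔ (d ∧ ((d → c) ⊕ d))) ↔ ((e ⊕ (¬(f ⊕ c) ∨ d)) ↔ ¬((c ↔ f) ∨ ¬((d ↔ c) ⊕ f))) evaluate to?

Substituting e=False, f=False, d=True, c=True:
d → c = True → True = True
(d → c) ⊕ d = True ⊕ True = False
d ∧ ((d → c) ⊕ d) = True ∧ False = False
c ↔ (d ∧ ((d → c) ⊕ d)) = True ↔ False = False
f ⊕ c = False ⊕ True = True
¬(f ⊕ c) = ¬True = False
¬(f ⊕ c) ∨ d = False ∨ True = True
e ⊕ (¬(f ⊕ c) ∨ d) = False ⊕ True = True
c ↔ f = True ↔ False = False
d ↔ c = True ↔ True = True
(d ↔ c) ⊕ f = True ⊕ False = True
¬((d ↔ c) ⊕ f) = ¬True = False
(c ↔ f) ∨ ¬((d ↔ c) ⊕ f) = False ∨ False = False
¬((c ↔ f) ∨ ¬((d ↔ c) ⊕ f)) = ¬False = True
(e ⊕ (¬(f ⊕ c) ∨ d)) ↔ ¬((c ↔ f) ∨ ¬((d ↔ c) ⊕ f)) = True ↔ True = True
(c ↔ (d ∧ ((d → c) ⊕ d))) ↔ ((e ⊕ (¬(f ⊕ c) ∨ d)) ↔ ¬((c ↔ f) ∨ ¬((d ↔ c) ⊕ f))) = False ↔ True = False

False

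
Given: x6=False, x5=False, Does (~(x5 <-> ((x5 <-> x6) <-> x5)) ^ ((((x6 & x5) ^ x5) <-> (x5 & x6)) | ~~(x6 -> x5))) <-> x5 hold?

Substituting x6=False, x5=False:
x5 <-> x6 = False <-> False = True
(x5 <-> x6) <-> x5 = True <-> False = False
x5 <-> ((x5 <-> x6) <-> x5) = False <-> False = True
~(x5 <-> ((x5 <-> x6) <-> x5)) = ~True = False
x6 & x5 = False & False = False
(x6 & x5) ^ x5 = False ^ False = False
x5 & x6 = False & False = False
((x6 & x5) ^ x5) <-> (x5 & x6) = False <-> False = True
x6 -> x5 = False -> False = True
~(x6 -> x5) = ~True = False
~~(x6 -> x5) = ~False = True
(((x6 & x5) ^ x5) <-> (x5 & x6)) | ~~(x6 -> x5) = True | True = True
~(x5 <-> ((x5 <-> x6) <-> x5)) ^ ((((x6 & x5) ^ x5) <-> (x5 & x6)) | ~~(x6 -> x5)) = False ^ True = True
(~(x5 <-> ((x5 <-> x6) <-> x5)) ^ ((((x6 & x5) ^ x5) <-> (x5 & x6)) | ~~(x6 -> x5))) <-> x5 = True <-> False = False

False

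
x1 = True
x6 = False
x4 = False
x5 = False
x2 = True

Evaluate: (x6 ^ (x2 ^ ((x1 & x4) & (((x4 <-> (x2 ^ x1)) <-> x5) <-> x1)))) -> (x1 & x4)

False

x1 & x4 = True & False = False
x2 ^ x1 = True ^ True = False
x4 <-> (x2 ^ x1) = False <-> False = True
(x4 <-> (x2 ^ x1)) <-> x5 = True <-> False = False
((x4 <-> (x2 ^ x1)) <-> x5) <-> x1 = False <-> True = False
(x1 & x4) & (((x4 <-> (x2 ^ x1)) <-> x5) <-> x1) = False & False = False
x2 ^ ((x1 & x4) & (((x4 <-> (x2 ^ x1)) <-> x5) <-> x1)) = True ^ False = True
x6 ^ (x2 ^ ((x1 & x4) & (((x4 <-> (x2 ^ x1)) <-> x5) <-> x1))) = False ^ True = True
x1 & x4 = True & False = False
(x6 ^ (x2 ^ ((x1 & x4) & (((x4 <-> (x2 ^ x1)) <-> x5) <-> x1)))) -> (x1 & x4) = True -> False = False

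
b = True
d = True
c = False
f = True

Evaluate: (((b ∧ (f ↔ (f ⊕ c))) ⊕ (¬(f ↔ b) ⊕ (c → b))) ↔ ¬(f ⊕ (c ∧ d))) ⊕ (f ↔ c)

f ⊕ c = True ⊕ False = True
f ↔ (f ⊕ c) = True ↔ True = True
b ∧ (f ↔ (f ⊕ c)) = True ∧ True = True
f ↔ b = True ↔ True = True
¬(f ↔ b) = ¬True = False
c → b = False → True = True
¬(f ↔ b) ⊕ (c → b) = False ⊕ True = True
(b ∧ (f ↔ (f ⊕ c))) ⊕ (¬(f ↔ b) ⊕ (c → b)) = True ⊕ True = False
c ∧ d = False ∧ True = False
f ⊕ (c ∧ d) = True ⊕ False = True
¬(f ⊕ (c ∧ d)) = ¬True = False
((b ∧ (f ↔ (f ⊕ c))) ⊕ (¬(f ↔ b) ⊕ (c → b))) ↔ ¬(f ⊕ (c ∧ d)) = False ↔ False = True
f ↔ c = True ↔ False = False
(((b ∧ (f ↔ (f ⊕ c))) ⊕ (¬(f ↔ b) ⊕ (c → b))) ↔ ¬(f ⊕ (c ∧ d))) ⊕ (f ↔ c) = True ⊕ False = True

True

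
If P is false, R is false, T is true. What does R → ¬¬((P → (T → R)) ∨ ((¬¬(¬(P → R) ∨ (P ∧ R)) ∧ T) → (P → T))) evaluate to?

T → R = True → False = False
P → (T → R) = False → False = True
P → R = False → False = True
¬(P → R) = ¬True = False
P ∧ R = False ∧ False = False
¬(P → R) ∨ (P ∧ R) = False ∨ False = False
¬(¬(P → R) ∨ (P ∧ R)) = ¬False = True
¬¬(¬(P → R) ∨ (P ∧ R)) = ¬True = False
¬¬(¬(P → R) ∨ (P ∧ R)) ∧ T = False ∧ True = False
P → T = False → True = True
(¬¬(¬(P → R) ∨ (P ∧ R)) ∧ T) → (P → T) = False → True = True
(P → (T → R)) ∨ ((¬¬(¬(P → R) ∨ (P ∧ R)) ∧ T) → (P → T)) = True ∨ True = True
¬((P → (T → R)) ∨ ((¬¬(¬(P → R) ∨ (P ∧ R)) ∧ T) → (P → T))) = ¬True = False
¬¬((P → (T → R)) ∨ ((¬¬(¬(P → R) ∨ (P ∧ R)) ∧ T) → (P → T))) = ¬False = True
R → ¬¬((P → (T → R)) ∨ ((¬¬(¬(P → R) ∨ (P ∧ R)) ∧ T) → (P → T))) = False → True = True

True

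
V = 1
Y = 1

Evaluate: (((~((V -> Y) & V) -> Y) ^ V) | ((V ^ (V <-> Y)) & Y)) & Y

V -> Y = 1 -> 1 = 1
(V -> Y) & V = 1 & 1 = 1
~((V -> Y) & V) = ~1 = 0
~((V -> Y) & V) -> Y = 0 -> 1 = 1
(~((V -> Y) & V) -> Y) ^ V = 1 ^ 1 = 0
V <-> Y = 1 <-> 1 = 1
V ^ (V <-> Y) = 1 ^ 1 = 0
(V ^ (V <-> Y)) & Y = 0 & 1 = 0
((~((V -> Y) & V) -> Y) ^ V) | ((V ^ (V <-> Y)) & Y) = 0 | 0 = 0
(((~((V -> Y) & V) -> Y) ^ V) | ((V ^ (V <-> Y)) & Y)) & Y = 0 & 1 = 0

0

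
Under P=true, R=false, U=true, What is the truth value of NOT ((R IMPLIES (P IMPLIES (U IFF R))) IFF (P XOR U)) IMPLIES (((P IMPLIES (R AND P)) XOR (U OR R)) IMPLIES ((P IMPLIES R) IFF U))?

U IFF R = true IFF false = false
P IMPLIES (U IFF R) = true IMPLIES false = false
R IMPLIES (P IMPLIES (U IFF R)) = false IMPLIES false = true
P XOR U = true XOR true = false
(R IMPLIES (P IMPLIES (U IFF R))) IFF (P XOR U) = true IFF false = false
NOT ((R IMPLIES (P IMPLIES (U IFF R))) IFF (P XOR U)) = NOT false = true
R AND P = false AND true = false
P IMPLIES (R AND P) = true IMPLIES false = false
U OR R = true OR false = true
(P IMPLIES (R AND P)) XOR (U OR R) = false XOR true = true
P IMPLIES R = true IMPLIES false = false
(P IMPLIES R) IFF U = false IFF true = false
((P IMPLIES (R AND P)) XOR (U OR R)) IMPLIES ((P IMPLIES R) IFF U) = true IMPLIES false = false
NOT ((R IMPLIES (P IMPLIES (U IFF R))) IFF (P XOR U)) IMPLIES (((P IMPLIES (R AND P)) XOR (U OR R)) IMPLIES ((P IMPLIES R) IFF U)) = true IMPLIES false = false

false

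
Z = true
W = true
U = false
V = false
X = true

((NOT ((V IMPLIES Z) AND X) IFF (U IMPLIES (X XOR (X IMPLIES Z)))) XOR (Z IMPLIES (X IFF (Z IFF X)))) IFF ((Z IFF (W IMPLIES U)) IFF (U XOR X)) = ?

false

V IMPLIES Z = false IMPLIES true = true
(V IMPLIES Z) AND X = true AND true = true
NOT ((V IMPLIES Z) AND X) = NOT true = false
X IMPLIES Z = true IMPLIES true = true
X XOR (X IMPLIES Z) = true XOR true = false
U IMPLIES (X XOR (X IMPLIES Z)) = false IMPLIES false = true
NOT ((V IMPLIES Z) AND X) IFF (U IMPLIES (X XOR (X IMPLIES Z))) = false IFF true = false
Z IFF X = true IFF true = true
X IFF (Z IFF X) = true IFF true = true
Z IMPLIES (X IFF (Z IFF X)) = true IMPLIES true = true
(NOT ((V IMPLIES Z) AND X) IFF (U IMPLIES (X XOR (X IMPLIES Z)))) XOR (Z IMPLIES (X IFF (Z IFF X))) = false XOR true = true
W IMPLIES U = true IMPLIES false = false
Z IFF (W IMPLIES U) = true IFF false = false
U XOR X = false XOR true = true
(Z IFF (W IMPLIES U)) IFF (U XOR X) = false IFF true = false
((NOT ((V IMPLIES Z) AND X) IFF (U IMPLIES (X XOR (X IMPLIES Z)))) XOR (Z IMPLIES (X IFF (Z IFF X)))) IFF ((Z IFF (W IMPLIES U)) IFF (U XOR X)) = true IFF false = false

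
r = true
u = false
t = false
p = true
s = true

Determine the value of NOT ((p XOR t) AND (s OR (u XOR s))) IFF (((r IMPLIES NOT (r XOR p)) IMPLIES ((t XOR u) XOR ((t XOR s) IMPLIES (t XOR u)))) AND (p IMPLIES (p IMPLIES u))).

p XOR t = true XOR false = true
u XOR s = false XOR true = true
s OR (u XOR s) = true OR true = true
(p XOR t) AND (s OR (u XOR s)) = true AND true = true
NOT ((p XOR t) AND (s OR (u XOR s))) = NOT true = false
r XOR p = true XOR true = false
NOT (r XOR p) = NOT false = true
r IMPLIES NOT (r XOR p) = true IMPLIES true = true
t XOR u = false XOR false = false
t XOR s = false XOR true = true
t XOR u = false XOR false = false
(t XOR s) IMPLIES (t XOR u) = true IMPLIES false = false
(t XOR u) XOR ((t XOR s) IMPLIES (t XOR u)) = false XOR false = false
(r IMPLIES NOT (r XOR p)) IMPLIES ((t XOR u) XOR ((t XOR s) IMPLIES (t XOR u))) = true IMPLIES false = false
p IMPLIES u = true IMPLIES false = false
p IMPLIES (p IMPLIES u) = true IMPLIES false = false
((r IMPLIES NOT (r XOR p)) IMPLIES ((t XOR u) XOR ((t XOR s) IMPLIES (t XOR u)))) AND (p IMPLIES (p IMPLIES u)) = false AND false = false
NOT ((p XOR t) AND (s OR (u XOR s))) IFF (((r IMPLIES NOT (r XOR p)) IMPLIES ((t XOR u) XOR ((t XOR s) IMPLIES (t XOR u)))) AND (p IMPLIES (p IMPLIES u))) = false IFF false = true

true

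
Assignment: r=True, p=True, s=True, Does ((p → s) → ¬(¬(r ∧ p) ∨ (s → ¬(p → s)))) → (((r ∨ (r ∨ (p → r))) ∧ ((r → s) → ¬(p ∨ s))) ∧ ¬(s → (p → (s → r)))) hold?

False

p → s = True → True = True
r ∧ p = True ∧ True = True
¬(r ∧ p) = ¬True = False
p → s = True → True = True
¬(p → s) = ¬True = False
s → ¬(p → s) = True → False = False
¬(r ∧ p) ∨ (s → ¬(p → s)) = False ∨ False = False
¬(¬(r ∧ p) ∨ (s → ¬(p → s))) = ¬False = True
(p → s) → ¬(¬(r ∧ p) ∨ (s → ¬(p → s))) = True → True = True
p → r = True → True = True
r ∨ (p → r) = True ∨ True = True
r ∨ (r ∨ (p → r)) = True ∨ True = True
r → s = True → True = True
p ∨ s = True ∨ True = True
¬(p ∨ s) = ¬True = False
(r → s) → ¬(p ∨ s) = True → False = False
(r ∨ (r ∨ (p → r))) ∧ ((r → s) → ¬(p ∨ s)) = True ∧ False = False
s → r = True → True = True
p → (s → r) = True → True = True
s → (p → (s → r)) = True → True = True
¬(s → (p → (s → r))) = ¬True = False
((r ∨ (r ∨ (p → r))) ∧ ((r → s) → ¬(p ∨ s))) ∧ ¬(s → (p → (s → r))) = False ∧ False = False
((p → s) → ¬(¬(r ∧ p) ∨ (s → ¬(p → s)))) → (((r ∨ (r ∨ (p → r))) ∧ ((r → s) → ¬(p ∨ s))) ∧ ¬(s → (p → (s → r)))) = True → False = False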